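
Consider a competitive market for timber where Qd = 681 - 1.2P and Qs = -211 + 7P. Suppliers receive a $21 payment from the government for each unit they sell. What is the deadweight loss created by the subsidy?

Pre-subsidy: 681 - 1.2P = -211 + 7P gives P* = 4460/41, Q* = 22569/41.
With the subsidy, sellers receive Ps = Pb + 21 for each unit, where Pb is the price buyers pay.
Supply in terms of Pb becomes Qs = -211 + 7(Pb + 21) = -64 + 7Pb. Setting this equal to demand: 681 - 1.2Pb = -64 + 7Pb, so Pb = 3725/41.
Sellers receive Ps = 3725/41 + 21 = 4586/41; Q' = 681 − 1.2·(3725/41) = 23451/41.
The subsidy expands output by 23451/41 − 22569/41 = 882/41 past the efficient level; on those units the gap between marginal cost and willingness to pay runs from 0 up to 21.
DWL = ½ × 21 × 882/41 = 9261/41.

Deadweight loss = 9261/41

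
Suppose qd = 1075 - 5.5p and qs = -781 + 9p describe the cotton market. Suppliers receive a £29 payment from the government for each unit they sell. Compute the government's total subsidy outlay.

Pre-subsidy: 1075 - 5.5p = -781 + 9p gives p* = 128, q* = 371.
With the subsidy, sellers receive ps = pb + 29 for each unit, where pb is the price buyers pay.
Supply in terms of pb becomes qs = -781 + 9(pb + 29) = -520 + 9pb. Setting this equal to demand: 1075 - 5.5pb = -520 + 9pb, so pb = 110.
Sellers receive ps = 110 + 29 = 139; q' = 1075 − 5.5·110 = 470.
Government outlay = subsidy × quantity = 29 × 470 = 13630.

Government cost = £13630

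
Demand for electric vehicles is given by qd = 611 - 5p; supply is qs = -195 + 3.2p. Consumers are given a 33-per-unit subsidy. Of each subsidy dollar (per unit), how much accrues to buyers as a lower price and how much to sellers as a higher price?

Buyers gain 528/41 per unit; sellers gain 825/41 per unit

Pre-subsidy: 611 - 5p = -195 + 3.2p gives p* = 4030/41, q* = 4901/41.
With the rebate, buyers effectively pay pb = ps − 33, where ps is the price sellers receive.
Demand in terms of ps becomes qd = 611 − 5(ps − 33) = 776 - 5ps. Setting this equal to supply: 776 - 5ps = -195 + 3.2ps, so ps = 4855/41.
Buyers pay pb = 4855/41 − 33 = 3502/41; q' = -195 + 3.2·(4855/41) = 7541/41.
Buyers' price falls by p* − pb = 4030/41 − 3502/41 = 528/41; sellers' price rises by ps − p* = 4855/41 − 4030/41 = 825/41.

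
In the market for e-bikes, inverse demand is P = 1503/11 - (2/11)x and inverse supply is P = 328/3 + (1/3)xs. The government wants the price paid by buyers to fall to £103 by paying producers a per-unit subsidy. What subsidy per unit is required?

Required subsidy s = £68 per unit

At a buyer price of 103, quantity demanded is 751.5 − 5.5·103 = 185.
Sellers supply 185 only when they receive Ps = 328/3 + (1/3)·185 = 171.
s = Ps − Pb = 171 − 103 = 68.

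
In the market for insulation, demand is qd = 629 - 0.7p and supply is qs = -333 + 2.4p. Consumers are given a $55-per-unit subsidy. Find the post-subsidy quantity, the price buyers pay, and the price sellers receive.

q' = 13689/31; buyers pay 8300/31; sellers receive 10005/31

Pre-subsidy: 629 - 0.7p = -333 + 2.4p gives p* = 9620/31, q* = 12765/31.
With the rebate, buyers effectively pay pb = ps − 55, where ps is the price sellers receive.
Demand in terms of ps becomes qd = 629 − 0.7(ps − 55) = 667.5 - 0.7ps. Setting this equal to supply: 667.5 - 0.7ps = -333 + 2.4ps, so ps = 10005/31.
Buyers pay pb = 10005/31 − 55 = 8300/31; q' = -333 + 2.4·(10005/31) = 13689/31.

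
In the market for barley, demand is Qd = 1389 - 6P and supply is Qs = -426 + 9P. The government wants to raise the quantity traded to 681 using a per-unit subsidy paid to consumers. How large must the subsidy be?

At Q = 681, invert demand for the buyer price: Pb = (1389 − 681)/6 = 118; invert supply for the seller price: Ps = (681 − (-426))/9 = 123.
The subsidy must fill the gap: s = Ps − Pb = 123 − 118 = 5.

Required subsidy s = 5 per unit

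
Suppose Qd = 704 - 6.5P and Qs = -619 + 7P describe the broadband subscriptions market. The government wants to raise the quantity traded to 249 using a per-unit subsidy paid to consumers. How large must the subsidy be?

At Q = 249, invert demand for the buyer price: Pb = (704 − 249)/6.5 = 70; invert supply for the seller price: Ps = (249 − (-619))/7 = 124.
The subsidy must fill the gap: s = Ps − Pb = 124 − 70 = 54.

Required subsidy s = 54 per unit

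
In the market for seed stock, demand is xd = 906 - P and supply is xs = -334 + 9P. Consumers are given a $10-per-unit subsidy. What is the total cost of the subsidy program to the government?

Government cost = $7910

Pre-subsidy: 906 - P = -334 + 9P gives P* = 124, x* = 782.
With the rebate, buyers effectively pay Pb = Ps − 10, where Ps is the price sellers receive.
Demand in terms of Ps becomes xd = 906 − 1(Ps − 10) = 916 - Ps. Setting this equal to supply: 916 - Ps = -334 + 9Ps, so Ps = 125.
Buyers pay Pb = 125 − 10 = 115; x' = -334 + 9·125 = 791.
Government outlay = subsidy × quantity = 10 × 791 = 7910.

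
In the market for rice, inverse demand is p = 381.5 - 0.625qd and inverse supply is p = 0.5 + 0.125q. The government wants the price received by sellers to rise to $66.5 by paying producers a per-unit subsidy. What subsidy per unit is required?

At a seller price of 66.5, quantity supplied is -4 + 8·66.5 = 528.
Buyers absorb 528 only when they pay pb = 381.5 − 0.625·528 = 51.5.
s = ps − pb = 66.5 − 51.5 = 15.

Required subsidy s = $15 per unit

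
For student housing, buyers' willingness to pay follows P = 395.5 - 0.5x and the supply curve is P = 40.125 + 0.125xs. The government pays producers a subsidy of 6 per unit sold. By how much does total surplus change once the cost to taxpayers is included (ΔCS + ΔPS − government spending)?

Net change in total surplus = -28.8

Pre-subsidy: 395.5 - 0.5x = 40.125 + 0.125x gives x* = 568.6 and P* = 111.2.
With the subsidy, sellers receive Ps = Pb + 6 for each unit, where Pb is the price buyers pay.
On the curves, Pb = 395.5 - 0.5x and Ps = 40.125 + 0.125x; the wedge Ps − Pb = 6 gives 40.125 + 0.125x − (395.5 - 0.5x) = 6, so x' = 578.2.
Then Pb = 395.5 − 0.5·578.2 = 106.4 and Ps = 40.125 + 0.125·578.2 = 112.4.
ΔCS = ½(568.6 + 578.2)(111.2 − 106.4) = 2752.32; ΔPS = ½(568.6 + 578.2)(112.4 − 111.2) = 688.08.
Government spending = 6 × 578.2 = 3469.2.
Net change = 2752.32 + 688.08 − 3469.2 = -28.8. The loss equals the DWL triangle ½·6·9.6.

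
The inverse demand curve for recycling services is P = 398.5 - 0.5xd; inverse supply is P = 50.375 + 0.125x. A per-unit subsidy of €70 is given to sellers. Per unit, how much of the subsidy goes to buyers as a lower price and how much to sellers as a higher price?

Buyers gain €56 per unit; sellers gain €14 per unit

Pre-subsidy: 398.5 - 0.5x = 50.375 + 0.125x gives x* = 557 and P* = 120.
With the subsidy, sellers receive Ps = Pb + 70 for each unit, where Pb is the price buyers pay.
On the curves, Pb = 398.5 - 0.5x and Ps = 50.375 + 0.125x; the wedge Ps − Pb = 70 gives 50.375 + 0.125x − (398.5 - 0.5x) = 70, so x' = 669.
Then Pb = 398.5 − 0.5·669 = 64 and Ps = 50.375 + 0.125·669 = 134.
Buyers' price falls by P* − Pb = 120 − 64 = 56; sellers' price rises by Ps − P* = 134 − 120 = 14.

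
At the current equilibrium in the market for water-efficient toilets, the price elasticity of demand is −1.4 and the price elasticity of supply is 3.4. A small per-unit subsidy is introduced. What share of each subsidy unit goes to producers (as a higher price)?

For a small subsidy around the equilibrium, the benefit split depends on the relative slopes, which at a point are proportional to the elasticities.
Buyer share = εs/(εs + |εd|) = 3.4/(3.4 + 1.4) = 17/24; seller share = |εd|/(εs + |εd|) = 7/24.
So producers capture 7/24 of the subsidy.

Producer share = 7/24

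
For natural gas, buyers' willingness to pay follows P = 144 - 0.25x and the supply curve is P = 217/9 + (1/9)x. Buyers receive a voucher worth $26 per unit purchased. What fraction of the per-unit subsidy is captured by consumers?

Pre-subsidy: 144 - 0.25x = 217/9 + (1/9)x gives x* = 332 and P* = 61.
With the rebate, buyers effectively pay Pb = Ps − 26, where Ps is the price sellers receive.
On the curves, Pb = 144 - 0.25x and Ps = 217/9 + (1/9)x; the wedge Ps − Pb = 26 gives 217/9 + (1/9)x − (144 - 0.25x) = 26, so x' = 404.
Then Pb = 144 − 0.25·404 = 43 and Ps = 217/9 + (1/9)·404 = 69.
Buyers' price falls by P* − Pb = 61 − 43 = 18; sellers' price rises by Ps − P* = 69 − 61 = 8.
So consumers capture 18/26 = 9/13 of each unit of subsidy.

Consumer share = 9/13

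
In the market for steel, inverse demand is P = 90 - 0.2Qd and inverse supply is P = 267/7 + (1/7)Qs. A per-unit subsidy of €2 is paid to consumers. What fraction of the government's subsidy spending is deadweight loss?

Pre-subsidy: 90 - 0.2Q = 267/7 + (1/7)Q gives Q* = 151.25 and P* = 59.75.
With the rebate, buyers effectively pay Pb = Ps − 2, where Ps is the price sellers receive.
On the curves, Pb = 90 - 0.2Q and Ps = 267/7 + (1/7)Q; the wedge Ps − Pb = 2 gives 267/7 + (1/7)Q − (90 - 0.2Q) = 2, so Q' = 1885/12.
Then Pb = 90 − 0.2·(1885/12) = 703/12 and Ps = 267/7 + (1/7)·(1885/12) = 727/12.
ΔCS = ½(151.25 + 1885/12)(59.75 − 703/12) = 6475/36; ΔPS = ½(151.25 + 1885/12)(727/12 − 59.75) = 4625/36.
Government spending = 2 × 1885/12 = 1885/6.
DWL = ½ × 2 × (1885/12 − 151.25) = 35/6; fraction = (35/6) / (1885/6) = 7/377.

DWL / government spending = 7/377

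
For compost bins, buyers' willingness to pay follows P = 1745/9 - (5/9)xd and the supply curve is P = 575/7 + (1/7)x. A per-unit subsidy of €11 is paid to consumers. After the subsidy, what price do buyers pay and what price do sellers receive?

Buyers pay €96.25; sellers receive €107.25

Pre-subsidy: 1745/9 - (5/9)x = 575/7 + (1/7)x gives x* = 160 and P* = 105.
With the rebate, buyers effectively pay Pb = Ps − 11, where Ps is the price sellers receive.
On the curves, Pb = 1745/9 - (5/9)x and Ps = 575/7 + (1/7)x; the wedge Ps − Pb = 11 gives 575/7 + (1/7)x − (1745/9 - (5/9)x) = 11, so x' = 175.75.
Then Pb = 1745/9 − (5/9)·175.75 = 96.25 and Ps = 575/7 + (1/7)·175.75 = 107.25.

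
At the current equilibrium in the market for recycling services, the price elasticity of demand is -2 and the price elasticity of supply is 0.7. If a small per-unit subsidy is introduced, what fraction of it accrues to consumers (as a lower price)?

For a small subsidy around the equilibrium, the benefit split depends on the relative slopes, which at a point are proportional to the elasticities.
Buyer share = εs/(εs + |εd|) = 0.7/(0.7 + 2) = 7/27; seller share = |εd|/(εs + |εd|) = 20/27.

Consumer share = 7/27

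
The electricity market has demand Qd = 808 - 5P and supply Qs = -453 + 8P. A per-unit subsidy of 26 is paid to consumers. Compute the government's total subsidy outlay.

Pre-subsidy: 808 - 5P = -453 + 8P gives P* = 97, Q* = 323.
With the rebate, buyers effectively pay Pb = Ps − 26, where Ps is the price sellers receive.
Demand in terms of Ps becomes Qd = 808 − 5(Ps − 26) = 938 - 5Ps. Setting this equal to supply: 938 - 5Ps = -453 + 8Ps, so Ps = 107.
Buyers pay Pb = 107 − 26 = 81; Q' = -453 + 8·107 = 403.
Government outlay = subsidy × quantity = 26 × 403 = 10478.

Government cost = 10478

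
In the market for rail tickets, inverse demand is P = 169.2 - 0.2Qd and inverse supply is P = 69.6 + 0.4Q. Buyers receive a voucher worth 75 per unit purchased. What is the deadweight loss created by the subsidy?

Pre-subsidy: 169.2 - 0.2Q = 69.6 + 0.4Q gives Q* = 166 and P* = 136.
With the rebate, buyers effectively pay Pb = Ps − 75, where Ps is the price sellers receive.
On the curves, Pb = 169.2 - 0.2Q and Ps = 69.6 + 0.4Q; the wedge Ps − Pb = 75 gives 69.6 + 0.4Q − (169.2 - 0.2Q) = 75, so Q' = 291.
Then Pb = 169.2 − 0.2·291 = 111 and Ps = 69.6 + 0.4·291 = 186.
The subsidy expands output by 291 − 166 = 125 past the efficient level; on those units the gap between marginal cost and willingness to pay runs from 0 up to 75.
DWL = ½ × 75 × 125 = 4687.5.

Deadweight loss = 4687.5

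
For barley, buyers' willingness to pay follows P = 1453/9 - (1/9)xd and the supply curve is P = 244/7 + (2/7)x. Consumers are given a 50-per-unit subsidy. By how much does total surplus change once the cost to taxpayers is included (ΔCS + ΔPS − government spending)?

Pre-subsidy: 1453/9 - (1/9)x = 244/7 + (2/7)x gives x* = 319 and P* = 126.
With the rebate, buyers effectively pay Pb = Ps − 50, where Ps is the price sellers receive.
On the curves, Pb = 1453/9 - (1/9)x and Ps = 244/7 + (2/7)x; the wedge Ps − Pb = 50 gives 244/7 + (2/7)x − (1453/9 - (1/9)x) = 50, so x' = 445.
Then Pb = 1453/9 − (1/9)·445 = 112 and Ps = 244/7 + (2/7)·445 = 162.
ΔCS = ½(319 + 445)(126 − 112) = 5348; ΔPS = ½(319 + 445)(162 − 126) = 13752.
Government spending = 50 × 445 = 22250.
Net change = 5348 + 13752 − 22250 = -3150. The loss equals the DWL triangle ½·50·126.

Net change in total surplus = -3150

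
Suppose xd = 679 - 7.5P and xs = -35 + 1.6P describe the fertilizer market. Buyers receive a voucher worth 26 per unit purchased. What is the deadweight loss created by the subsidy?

Deadweight loss = 3120/7

Pre-subsidy: 679 - 7.5P = -35 + 1.6P gives P* = 1020/13, x* = 1177/13.
With the rebate, buyers effectively pay Pb = Ps − 26, where Ps is the price sellers receive.
Demand in terms of Ps becomes xd = 679 − 7.5(Ps − 26) = 874 - 7.5Ps. Setting this equal to supply: 874 - 7.5Ps = -35 + 1.6Ps, so Ps = 9090/91.
Buyers pay Pb = 9090/91 − 26 = 6724/91; x' = -35 + 1.6·(9090/91) = 11359/91.
The subsidy expands output by 11359/91 − 1177/13 = 240/7 past the efficient level; on those units the gap between marginal cost and willingness to pay runs from 0 up to 26.
DWL = ½ × 26 × 240/7 = 3120/7.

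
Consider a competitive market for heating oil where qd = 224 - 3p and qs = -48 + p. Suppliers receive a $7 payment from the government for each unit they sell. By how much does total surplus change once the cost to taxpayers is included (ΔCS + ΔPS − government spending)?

Pre-subsidy: 224 - 3p = -48 + p gives p* = 68, q* = 20.
With the subsidy, sellers receive ps = pb + 7 for each unit, where pb is the price buyers pay.
Supply in terms of pb becomes qs = -48 + 1(pb + 7) = -41 + pb. Setting this equal to demand: 224 - 3pb = -41 + pb, so pb = 66.25.
Sellers receive ps = 66.25 + 7 = 73.25; q' = 224 − 3·66.25 = 25.25.
ΔCS = ½(20 + 25.25)(68 − 66.25) = 39.59375; ΔPS = ½(20 + 25.25)(73.25 − 68) = 118.78125.
Government spending = 7 × 25.25 = 176.75.
Net change = 39.59375 + 118.78125 − 176.75 = -18.375. The loss equals the DWL triangle ½·7·5.25.

Net change in total surplus = -$18.375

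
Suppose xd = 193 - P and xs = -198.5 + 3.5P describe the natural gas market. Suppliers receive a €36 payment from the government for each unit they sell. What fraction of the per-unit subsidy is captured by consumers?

Consumer share = 7/9

Pre-subsidy: 193 - P = -198.5 + 3.5P gives P* = 87, x* = 106.
With the subsidy, sellers receive Ps = Pb + 36 for each unit, where Pb is the price buyers pay.
Supply in terms of Pb becomes xs = -198.5 + 3.5(Pb + 36) = -72.5 + 3.5Pb. Setting this equal to demand: 193 - Pb = -72.5 + 3.5Pb, so Pb = 59.
Sellers receive Ps = 59 + 36 = 95; x' = 193 − 1·59 = 134.
Buyers' price falls by P* − Pb = 87 − 59 = 28; sellers' price rises by Ps − P* = 95 − 87 = 8.
So consumers capture 28/36 = 7/9 of each unit of subsidy.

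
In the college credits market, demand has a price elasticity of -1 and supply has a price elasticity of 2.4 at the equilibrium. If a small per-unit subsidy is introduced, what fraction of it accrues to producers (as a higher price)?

Producer share = 5/17

For a small subsidy around the equilibrium, the benefit split depends on the relative slopes, which at a point are proportional to the elasticities.
Buyer share = εs/(εs + |εd|) = 2.4/(2.4 + 1) = 12/17; seller share = |εd|/(εs + |εd|) = 5/17.
So producers capture 5/17 of the subsidy.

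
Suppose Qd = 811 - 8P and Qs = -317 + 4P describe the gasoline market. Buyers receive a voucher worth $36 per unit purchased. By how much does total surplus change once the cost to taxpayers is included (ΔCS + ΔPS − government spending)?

Pre-subsidy: 811 - 8P = -317 + 4P gives P* = 94, Q* = 59.
With the rebate, buyers effectively pay Pb = Ps − 36, where Ps is the price sellers receive.
Demand in terms of Ps becomes Qd = 811 − 8(Ps − 36) = 1099 - 8Ps. Setting this equal to supply: 1099 - 8Ps = -317 + 4Ps, so Ps = 118.
Buyers pay Pb = 118 − 36 = 82; Q' = -317 + 4·118 = 155.
ΔCS = ½(59 + 155)(94 − 82) = 1284; ΔPS = ½(59 + 155)(118 − 94) = 2568.
Government spending = 36 × 155 = 5580.
Net change = 1284 + 2568 − 5580 = -1728. The loss equals the DWL triangle ½·36·96.

Net change in total surplus = -$1728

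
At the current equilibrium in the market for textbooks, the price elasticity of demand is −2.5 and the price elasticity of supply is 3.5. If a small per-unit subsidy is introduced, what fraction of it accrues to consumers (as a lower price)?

For a small subsidy around the equilibrium, the benefit split depends on the relative slopes, which at a point are proportional to the elasticities.
Buyer share = εs/(εs + |εd|) = 3.5/(3.5 + 2.5) = 7/12; seller share = |εd|/(εs + |εd|) = 5/12.

Consumer share = 7/12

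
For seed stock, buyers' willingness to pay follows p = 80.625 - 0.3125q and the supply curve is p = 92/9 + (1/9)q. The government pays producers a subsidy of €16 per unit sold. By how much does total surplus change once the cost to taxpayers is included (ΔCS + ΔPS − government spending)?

Net change in total surplus = -18432/61

Pre-subsidy: 80.625 - 0.3125q = 92/9 + (1/9)q gives q* = 10138/61 and p* = 1750/61.
With the subsidy, sellers receive ps = pb + 16 for each unit, where pb is the price buyers pay.
On the curves, pb = 80.625 - 0.3125q and ps = 92/9 + (1/9)q; the wedge ps − pb = 16 gives 92/9 + (1/9)q − (80.625 - 0.3125q) = 16, so q' = 12442/61.
Then pb = 80.625 − 0.3125·(12442/61) = 1030/61 and ps = 92/9 + (1/9)·(12442/61) = 2006/61.
ΔCS = ½(10138/61 + 12442/61)(1750/61 − 1030/61) = 8128800/3721; ΔPS = ½(10138/61 + 12442/61)(2006/61 − 1750/61) = 2890240/3721.
Government spending = 16 × 12442/61 = 199072/61.
Net change = 8128800/3721 + 2890240/3721 − 199072/61 = -18432/61. The loss equals the DWL triangle ½·16·2304/61.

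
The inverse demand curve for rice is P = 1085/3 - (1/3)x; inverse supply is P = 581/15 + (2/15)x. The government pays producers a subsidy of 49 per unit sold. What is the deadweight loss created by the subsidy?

Pre-subsidy: 1085/3 - (1/3)x = 581/15 + (2/15)x gives x* = 692 and P* = 131.
With the subsidy, sellers receive Ps = Pb + 49 for each unit, where Pb is the price buyers pay.
On the curves, Pb = 1085/3 - (1/3)x and Ps = 581/15 + (2/15)x; the wedge Ps − Pb = 49 gives 581/15 + (2/15)x − (1085/3 - (1/3)x) = 49, so x' = 797.
Then Pb = 1085/3 − (1/3)·797 = 96 and Ps = 581/15 + (2/15)·797 = 145.
The subsidy expands output by 797 − 692 = 105 past the efficient level; on those units the gap between marginal cost and willingness to pay runs from 0 up to 49.
DWL = ½ × 49 × 105 = 2572.5.

Deadweight loss = 2572.5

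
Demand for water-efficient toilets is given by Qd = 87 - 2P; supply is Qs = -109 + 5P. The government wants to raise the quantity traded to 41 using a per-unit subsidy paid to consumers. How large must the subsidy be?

At Q = 41, invert demand for the buyer price: Pb = (87 − 41)/2 = 23; invert supply for the seller price: Ps = (41 − (-109))/5 = 30.
The subsidy must fill the gap: s = Ps − Pb = 30 − 23 = 7.

Required subsidy s = 7 per unit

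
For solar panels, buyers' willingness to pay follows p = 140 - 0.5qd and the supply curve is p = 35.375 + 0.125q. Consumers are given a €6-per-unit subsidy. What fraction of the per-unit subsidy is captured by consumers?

Pre-subsidy: 140 - 0.5q = 35.375 + 0.125q gives q* = 167.4 and p* = 56.3.
With the rebate, buyers effectively pay pb = ps − 6, where ps is the price sellers receive.
On the curves, pb = 140 - 0.5q and ps = 35.375 + 0.125q; the wedge ps − pb = 6 gives 35.375 + 0.125q − (140 - 0.5q) = 6, so q' = 177.
Then pb = 140 − 0.5·177 = 51.5 and ps = 35.375 + 0.125·177 = 57.5.
Buyers' price falls by p* − pb = 56.3 − 51.5 = 4.8; sellers' price rises by ps − p* = 57.5 − 56.3 = 1.2.
So consumers capture 4.8/6 = 0.8 of each unit of subsidy.

Consumer share = 0.8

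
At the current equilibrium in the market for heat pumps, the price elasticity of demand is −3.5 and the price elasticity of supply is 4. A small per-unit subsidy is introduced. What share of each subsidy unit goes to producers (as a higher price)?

For a small subsidy around the equilibrium, the benefit split depends on the relative slopes, which at a point are proportional to the elasticities.
Buyer share = εs/(εs + |εd|) = 4/(4 + 3.5) = 8/15; seller share = |εd|/(εs + |εd|) = 7/15.
So producers capture 7/15 of the subsidy.

Producer share = 7/15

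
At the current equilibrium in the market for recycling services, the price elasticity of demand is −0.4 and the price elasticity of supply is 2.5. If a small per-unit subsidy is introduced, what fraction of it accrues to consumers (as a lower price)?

For a small subsidy around the equilibrium, the benefit split depends on the relative slopes, which at a point are proportional to the elasticities.
Buyer share = εs/(εs + |εd|) = 2.5/(2.5 + 0.4) = 25/29; seller share = |εd|/(εs + |εd|) = 4/29.

Consumer share = 25/29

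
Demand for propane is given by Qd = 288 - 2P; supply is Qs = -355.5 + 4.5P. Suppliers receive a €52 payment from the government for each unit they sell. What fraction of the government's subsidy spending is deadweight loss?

DWL / government spending = 2/9

Pre-subsidy: 288 - 2P = -355.5 + 4.5P gives P* = 99, Q* = 90.
With the subsidy, sellers receive Ps = Pb + 52 for each unit, where Pb is the price buyers pay.
Supply in terms of Pb becomes Qs = -355.5 + 4.5(Pb + 52) = -121.5 + 4.5Pb. Setting this equal to demand: 288 - 2Pb = -121.5 + 4.5Pb, so Pb = 63.
Sellers receive Ps = 63 + 52 = 115; Q' = 288 − 2·63 = 162.
ΔCS = ½(90 + 162)(99 − 63) = 4536; ΔPS = ½(90 + 162)(115 − 99) = 2016.
Government spending = 52 × 162 = 8424.
DWL = ½ × 52 × (162 − 90) = 1872; fraction = 1872 / 8424 = 2/9.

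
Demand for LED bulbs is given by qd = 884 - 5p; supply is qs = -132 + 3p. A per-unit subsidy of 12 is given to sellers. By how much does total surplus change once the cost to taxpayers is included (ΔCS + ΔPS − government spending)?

Pre-subsidy: 884 - 5p = -132 + 3p gives p* = 127, q* = 249.
With the subsidy, sellers receive ps = pb + 12 for each unit, where pb is the price buyers pay.
Supply in terms of pb becomes qs = -132 + 3(pb + 12) = -96 + 3pb. Setting this equal to demand: 884 - 5pb = -96 + 3pb, so pb = 122.5.
Sellers receive ps = 122.5 + 12 = 134.5; q' = 884 − 5·122.5 = 271.5.
ΔCS = ½(249 + 271.5)(127 − 122.5) = 1171.125; ΔPS = ½(249 + 271.5)(134.5 − 127) = 1951.875.
Government spending = 12 × 271.5 = 3258.
Net change = 1171.125 + 1951.875 − 3258 = -135. The loss equals the DWL triangle ½·12·22.5.

Net change in total surplus = -135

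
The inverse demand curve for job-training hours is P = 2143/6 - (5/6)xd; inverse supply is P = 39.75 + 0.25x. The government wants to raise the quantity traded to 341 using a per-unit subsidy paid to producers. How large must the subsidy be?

At x = 341, from the demand curve buyers pay Pb = 2143/6 − (5/6)·341 = 73; from the supply curve sellers need Ps = 39.75 + 0.25·341 = 125.
The subsidy must fill the gap: s = Ps − Pb = 125 − 73 = 52.

Required subsidy s = 52 per unit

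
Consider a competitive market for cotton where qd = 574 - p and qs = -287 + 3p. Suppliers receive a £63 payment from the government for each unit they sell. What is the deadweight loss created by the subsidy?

Deadweight loss = £1488.375

Pre-subsidy: 574 - p = -287 + 3p gives p* = 215.25, q* = 358.75.
With the subsidy, sellers receive ps = pb + 63 for each unit, where pb is the price buyers pay.
Supply in terms of pb becomes qs = -287 + 3(pb + 63) = -98 + 3pb. Setting this equal to demand: 574 - pb = -98 + 3pb, so pb = 168.
Sellers receive ps = 168 + 63 = 231; q' = 574 − 1·168 = 406.
The subsidy expands output by 406 − 358.75 = 47.25 past the efficient level; on those units the gap between marginal cost and willingness to pay runs from 0 up to 63.
DWL = ½ × 63 × 47.25 = 1488.375.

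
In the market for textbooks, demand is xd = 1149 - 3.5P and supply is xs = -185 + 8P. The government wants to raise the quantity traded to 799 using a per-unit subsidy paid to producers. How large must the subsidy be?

At x = 799, invert demand for the buyer price: Pb = (1149 − 799)/3.5 = 100; invert supply for the seller price: Ps = (799 − (-185))/8 = 123.
The subsidy must fill the gap: s = Ps − Pb = 123 − 100 = 23.

Required subsidy s = 23 per unit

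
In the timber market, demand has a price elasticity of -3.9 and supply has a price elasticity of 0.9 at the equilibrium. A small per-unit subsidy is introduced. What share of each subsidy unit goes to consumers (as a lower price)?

For a small subsidy around the equilibrium, the benefit split depends on the relative slopes, which at a point are proportional to the elasticities.
Buyer share = εs/(εs + |εd|) = 0.9/(0.9 + 3.9) = 0.1875; seller share = |εd|/(εs + |εd|) = 0.8125.

Consumer share = 0.1875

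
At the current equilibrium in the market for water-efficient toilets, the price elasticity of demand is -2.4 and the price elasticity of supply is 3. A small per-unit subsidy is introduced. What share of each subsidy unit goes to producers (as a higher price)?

For a small subsidy around the equilibrium, the benefit split depends on the relative slopes, which at a point are proportional to the elasticities.
Buyer share = εs/(εs + |εd|) = 3/(3 + 2.4) = 5/9; seller share = |εd|/(εs + |εd|) = 4/9.
So producers capture 4/9 of the subsidy.

Producer share = 4/9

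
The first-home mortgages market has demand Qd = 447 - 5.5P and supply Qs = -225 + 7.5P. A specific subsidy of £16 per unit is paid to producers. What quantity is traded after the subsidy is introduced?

Pre-subsidy: 447 - 5.5P = -225 + 7.5P gives P* = 672/13, Q* = 2115/13.
With the subsidy, sellers receive Ps = Pb + 16 for each unit, where Pb is the price buyers pay.
Supply in terms of Pb becomes Qs = -225 + 7.5(Pb + 16) = -105 + 7.5Pb. Setting this equal to demand: 447 - 5.5Pb = -105 + 7.5Pb, so Pb = 552/13.
Sellers receive Ps = 552/13 + 16 = 760/13; Q' = 447 − 5.5·(552/13) = 2775/13.

Q' = 2775/13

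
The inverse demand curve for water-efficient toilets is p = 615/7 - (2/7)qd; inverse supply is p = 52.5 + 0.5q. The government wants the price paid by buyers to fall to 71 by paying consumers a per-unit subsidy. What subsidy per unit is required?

At a buyer price of 71, quantity demanded is 307.5 − 3.5·71 = 59.
Sellers supply 59 only when they receive ps = 52.5 + 0.5·59 = 82.
s = ps − pb = 82 − 71 = 11.

Required subsidy s = 11 per unit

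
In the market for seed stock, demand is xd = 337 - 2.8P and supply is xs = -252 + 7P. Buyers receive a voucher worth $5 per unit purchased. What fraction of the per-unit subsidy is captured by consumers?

Consumer share = 5/7

Pre-subsidy: 337 - 2.8P = -252 + 7P gives P* = 2945/49, x* = 1181/7.
With the rebate, buyers effectively pay Pb = Ps − 5, where Ps is the price sellers receive.
Demand in terms of Ps becomes xd = 337 − 2.8(Ps − 5) = 351 - 2.8Ps. Setting this equal to supply: 351 - 2.8Ps = -252 + 7Ps, so Ps = 3015/49.
Buyers pay Pb = 3015/49 − 5 = 2770/49; x' = -252 + 7·(3015/49) = 1251/7.
Buyers' price falls by P* − Pb = 2945/49 − 2770/49 = 25/7; sellers' price rises by Ps − P* = 3015/49 − 2945/49 = 10/7.
So consumers capture (25/7)/5 = 5/7 of each unit of subsidy.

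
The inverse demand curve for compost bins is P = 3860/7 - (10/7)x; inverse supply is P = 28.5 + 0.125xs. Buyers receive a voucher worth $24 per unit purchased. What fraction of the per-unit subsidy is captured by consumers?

Consumer share = 80/87

Pre-subsidy: 3860/7 - (10/7)x = 28.5 + 0.125x gives x* = 29284/87 and P* = 6140/87.
With the rebate, buyers effectively pay Pb = Ps − 24, where Ps is the price sellers receive.
On the curves, Pb = 3860/7 - (10/7)x and Ps = 28.5 + 0.125x; the wedge Ps − Pb = 24 gives 28.5 + 0.125x − (3860/7 - (10/7)x) = 24, so x' = 30628/87.
Then Pb = 3860/7 − (10/7)·(30628/87) = 4220/87 and Ps = 28.5 + 0.125·(30628/87) = 6308/87.
Buyers' price falls by P* − Pb = 6140/87 − 4220/87 = 640/29; sellers' price rises by Ps − P* = 6308/87 − 6140/87 = 56/29.
So consumers capture (640/29)/24 = 80/87 of each unit of subsidy.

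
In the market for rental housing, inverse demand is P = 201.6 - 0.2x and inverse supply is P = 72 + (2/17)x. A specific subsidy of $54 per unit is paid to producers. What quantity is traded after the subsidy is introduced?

x' = 578

Pre-subsidy: 201.6 - 0.2x = 72 + (2/17)x gives x* = 408 and P* = 120.
With the subsidy, sellers receive Ps = Pb + 54 for each unit, where Pb is the price buyers pay.
On the curves, Pb = 201.6 - 0.2x and Ps = 72 + (2/17)x; the wedge Ps − Pb = 54 gives 72 + (2/17)x − (201.6 - 0.2x) = 54, so x' = 578.
Then Pb = 201.6 − 0.2·578 = 86 and Ps = 72 + (2/17)·578 = 140.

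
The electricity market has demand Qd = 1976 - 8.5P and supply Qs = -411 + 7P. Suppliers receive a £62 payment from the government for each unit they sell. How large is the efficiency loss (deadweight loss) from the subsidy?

Deadweight loss = £7378

Pre-subsidy: 1976 - 8.5P = -411 + 7P gives P* = 154, Q* = 667.
With the subsidy, sellers receive Ps = Pb + 62 for each unit, where Pb is the price buyers pay.
Supply in terms of Pb becomes Qs = -411 + 7(Pb + 62) = 23 + 7Pb. Setting this equal to demand: 1976 - 8.5Pb = 23 + 7Pb, so Pb = 126.
Sellers receive Ps = 126 + 62 = 188; Q' = 1976 − 8.5·126 = 905.
The subsidy expands output by 905 − 667 = 238 past the efficient level; on those units the gap between marginal cost and willingness to pay runs from 0 up to 62.
DWL = ½ × 62 × 238 = 7378.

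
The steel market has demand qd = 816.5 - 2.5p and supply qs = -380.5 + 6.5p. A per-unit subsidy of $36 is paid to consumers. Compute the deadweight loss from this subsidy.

Pre-subsidy: 816.5 - 2.5p = -380.5 + 6.5p gives p* = 133, q* = 484.
With the rebate, buyers effectively pay pb = ps − 36, where ps is the price sellers receive.
Demand in terms of ps becomes qd = 816.5 − 2.5(ps − 36) = 906.5 - 2.5ps. Setting this equal to supply: 906.5 - 2.5ps = -380.5 + 6.5ps, so ps = 143.
Buyers pay pb = 143 − 36 = 107; q' = -380.5 + 6.5·143 = 549.
The subsidy expands output by 549 − 484 = 65 past the efficient level; on those units the gap between marginal cost and willingness to pay runs from 0 up to 36.
DWL = ½ × 36 × 65 = 1170.

Deadweight loss = $1170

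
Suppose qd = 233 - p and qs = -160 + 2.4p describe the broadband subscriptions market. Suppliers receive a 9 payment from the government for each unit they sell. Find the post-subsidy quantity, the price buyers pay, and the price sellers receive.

q' = 2104/17; buyers pay 1857/17; sellers receive 2010/17

Pre-subsidy: 233 - p = -160 + 2.4p gives p* = 1965/17, q* = 1996/17.
With the subsidy, sellers receive ps = pb + 9 for each unit, where pb is the price buyers pay.
Supply in terms of pb becomes qs = -160 + 2.4(pb + 9) = -138.4 + 2.4pb. Setting this equal to demand: 233 - pb = -138.4 + 2.4pb, so pb = 1857/17.
Sellers receive ps = 1857/17 + 9 = 2010/17; q' = 233 − 1·(1857/17) = 2104/17.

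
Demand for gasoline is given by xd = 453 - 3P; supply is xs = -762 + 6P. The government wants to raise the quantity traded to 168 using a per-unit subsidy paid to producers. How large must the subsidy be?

At x = 168, invert demand for the buyer price: Pb = (453 − 168)/3 = 95; invert supply for the seller price: Ps = (168 − (-762))/6 = 155.
The subsidy must fill the gap: s = Ps − Pb = 155 − 95 = 60.

Required subsidy s = 60 per unit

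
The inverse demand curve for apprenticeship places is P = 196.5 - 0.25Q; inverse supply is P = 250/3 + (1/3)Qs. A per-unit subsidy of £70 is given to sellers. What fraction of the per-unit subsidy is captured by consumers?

Pre-subsidy: 196.5 - 0.25Q = 250/3 + (1/3)Q gives Q* = 194 and P* = 148.
With the subsidy, sellers receive Ps = Pb + 70 for each unit, where Pb is the price buyers pay.
On the curves, Pb = 196.5 - 0.25Q and Ps = 250/3 + (1/3)Q; the wedge Ps − Pb = 70 gives 250/3 + (1/3)Q − (196.5 - 0.25Q) = 70, so Q' = 314.
Then Pb = 196.5 − 0.25·314 = 118 and Ps = 250/3 + (1/3)·314 = 188.
Buyers' price falls by P* − Pb = 148 − 118 = 30; sellers' price rises by Ps − P* = 188 − 148 = 40.
So consumers capture 30/70 = 3/7 of each unit of subsidy.

Consumer share = 3/7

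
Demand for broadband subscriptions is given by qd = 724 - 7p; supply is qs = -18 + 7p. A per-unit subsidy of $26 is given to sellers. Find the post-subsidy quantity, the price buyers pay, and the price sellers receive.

Pre-subsidy: 724 - 7p = -18 + 7p gives p* = 53, q* = 353.
With the subsidy, sellers receive ps = pb + 26 for each unit, where pb is the price buyers pay.
Supply in terms of pb becomes qs = -18 + 7(pb + 26) = 164 + 7pb. Setting this equal to demand: 724 - 7pb = 164 + 7pb, so pb = 40.
Sellers receive ps = 40 + 26 = 66; q' = 724 − 7·40 = 444.

q' = 444; buyers pay $40; sellers receive $66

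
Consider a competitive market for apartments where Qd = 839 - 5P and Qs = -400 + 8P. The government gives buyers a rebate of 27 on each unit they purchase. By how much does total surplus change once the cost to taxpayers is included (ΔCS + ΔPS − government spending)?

Net change in total surplus = -14580/13

Pre-subsidy: 839 - 5P = -400 + 8P gives P* = 1239/13, Q* = 4712/13.
With the rebate, buyers effectively pay Pb = Ps − 27, where Ps is the price sellers receive.
Demand in terms of Ps becomes Qd = 839 − 5(Ps − 27) = 974 - 5Ps. Setting this equal to supply: 974 - 5Ps = -400 + 8Ps, so Ps = 1374/13.
Buyers pay Pb = 1374/13 − 27 = 1023/13; Q' = -400 + 8·(1374/13) = 5792/13.
ΔCS = ½(4712/13 + 5792/13)(1239/13 − 1023/13) = 87264/13; ΔPS = ½(4712/13 + 5792/13)(1374/13 − 1239/13) = 54540/13.
Government spending = 27 × 5792/13 = 156384/13.
Net change = 87264/13 + 54540/13 − 156384/13 = -14580/13. The loss equals the DWL triangle ½·27·1080/13.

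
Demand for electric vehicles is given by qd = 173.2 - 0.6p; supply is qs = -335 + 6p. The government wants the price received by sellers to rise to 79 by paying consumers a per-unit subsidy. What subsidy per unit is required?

Required subsidy s = 22 per unit

At a seller price of 79, quantity supplied is -335 + 6·79 = 139.
Buyers absorb 139 only when they pay pb with 173.2 − 0.6·pb = 139, i.e. pb = 57.
s = ps − pb = 79 − 57 = 22.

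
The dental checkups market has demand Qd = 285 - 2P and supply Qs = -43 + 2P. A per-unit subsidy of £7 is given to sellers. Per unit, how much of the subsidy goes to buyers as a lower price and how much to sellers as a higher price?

Pre-subsidy: 285 - 2P = -43 + 2P gives P* = 82, Q* = 121.
With the subsidy, sellers receive Ps = Pb + 7 for each unit, where Pb is the price buyers pay.
Supply in terms of Pb becomes Qs = -43 + 2(Pb + 7) = -29 + 2Pb. Setting this equal to demand: 285 - 2Pb = -29 + 2Pb, so Pb = 78.5.
Sellers receive Ps = 78.5 + 7 = 85.5; Q' = 285 − 2·78.5 = 128.
Buyers' price falls by P* − Pb = 82 − 78.5 = 3.5; sellers' price rises by Ps − P* = 85.5 − 82 = 3.5.

Buyers gain £3.5 per unit; sellers gain £3.5 per unit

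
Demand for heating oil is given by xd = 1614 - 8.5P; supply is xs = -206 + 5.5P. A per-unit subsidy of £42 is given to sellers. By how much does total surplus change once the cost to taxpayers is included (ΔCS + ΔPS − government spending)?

Pre-subsidy: 1614 - 8.5P = -206 + 5.5P gives P* = 130, x* = 509.
With the subsidy, sellers receive Ps = Pb + 42 for each unit, where Pb is the price buyers pay.
Supply in terms of Pb becomes xs = -206 + 5.5(Pb + 42) = 25 + 5.5Pb. Setting this equal to demand: 1614 - 8.5Pb = 25 + 5.5Pb, so Pb = 113.5.
Sellers receive Ps = 113.5 + 42 = 155.5; x' = 1614 − 8.5·113.5 = 649.25.
ΔCS = ½(509 + 649.25)(130 − 113.5) = 9555.5625; ΔPS = ½(509 + 649.25)(155.5 − 130) = 14767.6875.
Government spending = 42 × 649.25 = 27268.5.
Net change = 9555.5625 + 14767.6875 − 27268.5 = -2945.25. The loss equals the DWL triangle ½·42·140.25.

Net change in total surplus = -£2945.25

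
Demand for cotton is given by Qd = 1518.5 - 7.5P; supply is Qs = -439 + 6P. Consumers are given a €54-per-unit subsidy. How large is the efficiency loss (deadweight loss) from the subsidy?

Pre-subsidy: 1518.5 - 7.5P = -439 + 6P gives P* = 145, Q* = 431.
With the rebate, buyers effectively pay Pb = Ps − 54, where Ps is the price sellers receive.
Demand in terms of Ps becomes Qd = 1518.5 − 7.5(Ps − 54) = 1923.5 - 7.5Ps. Setting this equal to supply: 1923.5 - 7.5Ps = -439 + 6Ps, so Ps = 175.
Buyers pay Pb = 175 − 54 = 121; Q' = -439 + 6·175 = 611.
The subsidy expands output by 611 − 431 = 180 past the efficient level; on those units the gap between marginal cost and willingness to pay runs from 0 up to 54.
DWL = ½ × 54 × 180 = 4860.

Deadweight loss = €4860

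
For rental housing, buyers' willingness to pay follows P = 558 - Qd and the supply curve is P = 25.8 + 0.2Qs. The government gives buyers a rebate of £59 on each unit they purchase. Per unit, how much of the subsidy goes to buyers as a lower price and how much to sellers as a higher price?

Buyers gain 295/6 per unit; sellers gain 59/6 per unit

Pre-subsidy: 558 - Q = 25.8 + 0.2Q gives Q* = 443.5 and P* = 114.5.
With the rebate, buyers effectively pay Pb = Ps − 59, where Ps is the price sellers receive.
On the curves, Pb = 558 - Q and Ps = 25.8 + 0.2Q; the wedge Ps − Pb = 59 gives 25.8 + 0.2Q − (558 - Q) = 59, so Q' = 1478/3.
Then Pb = 558 − 1·(1478/3) = 196/3 and Ps = 25.8 + 0.2·(1478/3) = 373/3.
Buyers' price falls by P* − Pb = 114.5 − 196/3 = 295/6; sellers' price rises by Ps − P* = 373/3 − 114.5 = 59/6.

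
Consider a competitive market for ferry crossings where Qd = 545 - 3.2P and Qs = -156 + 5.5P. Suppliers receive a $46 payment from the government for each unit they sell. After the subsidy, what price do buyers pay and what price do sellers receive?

Pre-subsidy: 545 - 3.2P = -156 + 5.5P gives P* = 7010/87, Q* = 24983/87.
With the subsidy, sellers receive Ps = Pb + 46 for each unit, where Pb is the price buyers pay.
Supply in terms of Pb becomes Qs = -156 + 5.5(Pb + 46) = 97 + 5.5Pb. Setting this equal to demand: 545 - 3.2Pb = 97 + 5.5Pb, so Pb = 4480/87.
Sellers receive Ps = 4480/87 + 46 = 8482/87; Q' = 545 − 3.2·(4480/87) = 33079/87.

Buyers pay 4480/87; sellers receive 8482/87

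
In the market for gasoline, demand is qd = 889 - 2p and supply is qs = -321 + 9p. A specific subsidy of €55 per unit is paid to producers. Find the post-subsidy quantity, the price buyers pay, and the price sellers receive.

Pre-subsidy: 889 - 2p = -321 + 9p gives p* = 110, q* = 669.
With the subsidy, sellers receive ps = pb + 55 for each unit, where pb is the price buyers pay.
Supply in terms of pb becomes qs = -321 + 9(pb + 55) = 174 + 9pb. Setting this equal to demand: 889 - 2pb = 174 + 9pb, so pb = 65.
Sellers receive ps = 65 + 55 = 120; q' = 889 − 2·65 = 759.

q' = 759; buyers pay €65; sellers receive €120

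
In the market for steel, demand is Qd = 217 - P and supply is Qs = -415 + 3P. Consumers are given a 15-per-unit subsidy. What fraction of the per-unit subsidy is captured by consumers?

Pre-subsidy: 217 - P = -415 + 3P gives P* = 158, Q* = 59.
With the rebate, buyers effectively pay Pb = Ps − 15, where Ps is the price sellers receive.
Demand in terms of Ps becomes Qd = 217 − 1(Ps − 15) = 232 - Ps. Setting this equal to supply: 232 - Ps = -415 + 3Ps, so Ps = 161.75.
Buyers pay Pb = 161.75 − 15 = 146.75; Q' = -415 + 3·161.75 = 70.25.
Buyers' price falls by P* − Pb = 158 − 146.75 = 11.25; sellers' price rises by Ps − P* = 161.75 − 158 = 3.75.
So consumers capture 11.25/15 = 0.75 of each unit of subsidy.

Consumer share = 0.75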